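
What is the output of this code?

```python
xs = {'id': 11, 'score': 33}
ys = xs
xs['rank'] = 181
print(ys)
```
{'id': 11, 'score': 33, 'rank': 181}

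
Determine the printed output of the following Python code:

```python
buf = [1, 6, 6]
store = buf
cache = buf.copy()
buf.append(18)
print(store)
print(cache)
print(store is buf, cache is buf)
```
[1, 6, 6, 18]
[1, 6, 6]
True False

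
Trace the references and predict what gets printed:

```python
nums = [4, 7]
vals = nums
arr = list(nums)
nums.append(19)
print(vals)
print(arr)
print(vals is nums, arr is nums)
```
[4, 7, 19]
[4, 7]
True False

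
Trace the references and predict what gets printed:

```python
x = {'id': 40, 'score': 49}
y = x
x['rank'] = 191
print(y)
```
{'id': 40, 'score': 49, 'rank': 191}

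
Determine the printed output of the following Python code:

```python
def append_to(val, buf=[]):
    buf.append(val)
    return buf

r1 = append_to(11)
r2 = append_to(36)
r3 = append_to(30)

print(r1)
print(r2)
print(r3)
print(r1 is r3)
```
[11, 36, 30]
[11, 36, 30]
[11, 36, 30]
True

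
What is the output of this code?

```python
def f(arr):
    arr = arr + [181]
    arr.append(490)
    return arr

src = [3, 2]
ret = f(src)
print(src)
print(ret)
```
[3, 2]
[3, 2, 181, 490]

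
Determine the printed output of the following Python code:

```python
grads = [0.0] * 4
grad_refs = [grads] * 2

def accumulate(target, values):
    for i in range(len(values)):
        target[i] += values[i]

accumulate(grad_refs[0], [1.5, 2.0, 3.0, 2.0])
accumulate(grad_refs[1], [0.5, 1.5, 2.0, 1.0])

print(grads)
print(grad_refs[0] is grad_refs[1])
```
[2.0, 3.5, 5.0, 3.0]
True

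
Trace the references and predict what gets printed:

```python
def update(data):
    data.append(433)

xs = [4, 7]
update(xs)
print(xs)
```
[4, 7, 433]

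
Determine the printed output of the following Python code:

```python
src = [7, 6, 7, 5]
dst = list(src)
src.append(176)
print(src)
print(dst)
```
[7, 6, 7, 5, 176]
[7, 6, 7, 5]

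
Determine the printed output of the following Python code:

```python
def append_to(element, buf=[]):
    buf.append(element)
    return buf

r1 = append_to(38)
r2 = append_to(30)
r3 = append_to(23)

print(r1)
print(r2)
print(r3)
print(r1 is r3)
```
[38, 30, 23]
[38, 30, 23]
[38, 30, 23]
True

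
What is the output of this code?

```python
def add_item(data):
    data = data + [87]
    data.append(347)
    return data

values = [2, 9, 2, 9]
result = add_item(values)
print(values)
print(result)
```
[2, 9, 2, 9]
[2, 9, 2, 9, 87, 347]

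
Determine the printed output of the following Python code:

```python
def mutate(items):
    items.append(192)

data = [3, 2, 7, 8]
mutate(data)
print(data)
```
[3, 2, 7, 8, 192]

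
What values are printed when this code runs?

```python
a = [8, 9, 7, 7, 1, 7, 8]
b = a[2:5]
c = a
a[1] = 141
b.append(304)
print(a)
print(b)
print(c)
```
[8, 141, 7, 7, 1, 7, 8]
[7, 7, 1, 304]
[8, 141, 7, 7, 1, 7, 8]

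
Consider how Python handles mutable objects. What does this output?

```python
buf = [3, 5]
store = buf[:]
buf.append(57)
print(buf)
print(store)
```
[3, 5, 57]
[3, 5]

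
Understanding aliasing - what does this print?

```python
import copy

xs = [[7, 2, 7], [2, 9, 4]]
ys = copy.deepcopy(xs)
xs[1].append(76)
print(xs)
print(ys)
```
[[7, 2, 7], [2, 9, 4, 76]]
[[7, 2, 7], [2, 9, 4]]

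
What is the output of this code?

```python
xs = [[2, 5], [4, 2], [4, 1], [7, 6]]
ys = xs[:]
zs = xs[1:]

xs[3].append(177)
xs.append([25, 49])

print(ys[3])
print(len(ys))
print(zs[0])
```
[7, 6, 177]
4
[4, 2]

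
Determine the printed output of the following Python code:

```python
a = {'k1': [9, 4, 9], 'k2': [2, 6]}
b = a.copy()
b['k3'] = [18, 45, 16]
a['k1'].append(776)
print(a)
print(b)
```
{'k1': [9, 4, 9, 776], 'k2': [2, 6]}
{'k1': [9, 4, 9, 776], 'k2': [2, 6], 'k3': [18, 45, 16]}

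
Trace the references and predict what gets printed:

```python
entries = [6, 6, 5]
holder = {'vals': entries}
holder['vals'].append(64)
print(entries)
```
[6, 6, 5, 64]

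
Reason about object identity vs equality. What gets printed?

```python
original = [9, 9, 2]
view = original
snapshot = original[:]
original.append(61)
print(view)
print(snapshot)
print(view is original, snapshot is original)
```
[9, 9, 2, 61]
[9, 9, 2]
True False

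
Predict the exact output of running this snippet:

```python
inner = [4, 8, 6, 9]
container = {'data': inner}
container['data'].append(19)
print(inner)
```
[4, 8, 6, 9, 19]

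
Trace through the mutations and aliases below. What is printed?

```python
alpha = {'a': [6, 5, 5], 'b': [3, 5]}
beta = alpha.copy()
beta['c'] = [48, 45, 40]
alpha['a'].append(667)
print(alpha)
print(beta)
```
{'a': [6, 5, 5, 667], 'b': [3, 5]}
{'a': [6, 5, 5, 667], 'b': [3, 5], 'c': [48, 45, 40]}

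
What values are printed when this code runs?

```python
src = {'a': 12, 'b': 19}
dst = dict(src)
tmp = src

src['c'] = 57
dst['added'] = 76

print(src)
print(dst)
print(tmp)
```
{'a': 12, 'b': 19, 'c': 57}
{'a': 12, 'b': 19, 'added': 76}
{'a': 12, 'b': 19, 'c': 57}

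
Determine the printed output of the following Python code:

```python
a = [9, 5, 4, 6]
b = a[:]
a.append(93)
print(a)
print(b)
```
[9, 5, 4, 6, 93]
[9, 5, 4, 6]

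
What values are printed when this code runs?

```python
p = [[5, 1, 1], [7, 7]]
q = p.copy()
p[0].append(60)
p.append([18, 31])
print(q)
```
[[5, 1, 1, 60], [7, 7]]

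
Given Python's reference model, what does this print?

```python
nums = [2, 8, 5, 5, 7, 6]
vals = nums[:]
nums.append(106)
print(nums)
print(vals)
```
[2, 8, 5, 5, 7, 6, 106]
[2, 8, 5, 5, 7, 6]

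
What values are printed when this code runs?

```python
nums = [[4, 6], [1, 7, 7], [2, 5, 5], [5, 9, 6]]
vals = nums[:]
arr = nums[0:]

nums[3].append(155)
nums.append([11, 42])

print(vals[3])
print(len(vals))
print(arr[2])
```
[5, 9, 6, 155]
4
[2, 5, 5]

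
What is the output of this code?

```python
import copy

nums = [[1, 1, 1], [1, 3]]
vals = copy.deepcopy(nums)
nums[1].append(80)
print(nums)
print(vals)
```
[[1, 1, 1], [1, 3, 80]]
[[1, 1, 1], [1, 3]]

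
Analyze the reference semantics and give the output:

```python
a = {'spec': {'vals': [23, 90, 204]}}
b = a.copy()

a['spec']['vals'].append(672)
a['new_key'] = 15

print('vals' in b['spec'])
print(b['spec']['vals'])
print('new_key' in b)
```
True
[23, 90, 204, 672]
False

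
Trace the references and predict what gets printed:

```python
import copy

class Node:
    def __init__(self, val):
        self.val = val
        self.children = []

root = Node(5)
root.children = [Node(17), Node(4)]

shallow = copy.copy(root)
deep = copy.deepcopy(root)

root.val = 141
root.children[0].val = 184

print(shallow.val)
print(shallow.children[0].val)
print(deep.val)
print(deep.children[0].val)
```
5
184
5
17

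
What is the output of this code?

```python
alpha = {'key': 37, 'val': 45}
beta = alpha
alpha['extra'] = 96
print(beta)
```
{'key': 37, 'val': 45, 'extra': 96}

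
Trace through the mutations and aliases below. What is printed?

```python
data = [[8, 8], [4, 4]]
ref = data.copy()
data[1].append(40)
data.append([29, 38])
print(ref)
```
[[8, 8], [4, 4, 40]]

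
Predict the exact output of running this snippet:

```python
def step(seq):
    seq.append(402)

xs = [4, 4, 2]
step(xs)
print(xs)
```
[4, 4, 2, 402]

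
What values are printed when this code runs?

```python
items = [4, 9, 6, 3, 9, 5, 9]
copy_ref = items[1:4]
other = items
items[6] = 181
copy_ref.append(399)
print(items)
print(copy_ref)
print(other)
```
[4, 9, 6, 3, 9, 5, 181]
[9, 6, 3, 399]
[4, 9, 6, 3, 9, 5, 181]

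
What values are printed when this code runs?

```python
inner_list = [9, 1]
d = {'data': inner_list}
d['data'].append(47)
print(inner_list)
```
[9, 1, 47]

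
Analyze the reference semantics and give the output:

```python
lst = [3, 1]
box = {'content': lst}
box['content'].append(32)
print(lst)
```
[3, 1, 32]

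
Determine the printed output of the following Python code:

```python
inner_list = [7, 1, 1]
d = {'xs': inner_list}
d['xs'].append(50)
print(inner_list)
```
[7, 1, 1, 50]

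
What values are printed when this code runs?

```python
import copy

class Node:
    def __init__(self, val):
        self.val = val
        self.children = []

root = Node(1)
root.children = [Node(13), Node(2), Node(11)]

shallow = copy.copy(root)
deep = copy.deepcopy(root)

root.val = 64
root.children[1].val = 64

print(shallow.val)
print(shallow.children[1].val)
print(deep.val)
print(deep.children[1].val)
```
1
64
1
2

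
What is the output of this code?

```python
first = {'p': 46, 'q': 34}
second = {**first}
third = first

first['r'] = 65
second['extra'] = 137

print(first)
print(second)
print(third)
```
{'p': 46, 'q': 34, 'r': 65}
{'p': 46, 'q': 34, 'extra': 137}
{'p': 46, 'q': 34, 'r': 65}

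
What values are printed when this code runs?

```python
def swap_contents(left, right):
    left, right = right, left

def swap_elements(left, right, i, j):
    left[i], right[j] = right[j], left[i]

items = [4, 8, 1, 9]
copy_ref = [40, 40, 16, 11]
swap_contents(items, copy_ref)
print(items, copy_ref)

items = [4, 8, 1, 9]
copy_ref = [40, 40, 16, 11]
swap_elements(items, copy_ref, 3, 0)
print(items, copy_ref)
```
[4, 8, 1, 9] [40, 40, 16, 11]
[4, 8, 1, 40] [9, 40, 16, 11]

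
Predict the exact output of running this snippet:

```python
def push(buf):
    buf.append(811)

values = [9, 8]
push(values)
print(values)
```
[9, 8, 811]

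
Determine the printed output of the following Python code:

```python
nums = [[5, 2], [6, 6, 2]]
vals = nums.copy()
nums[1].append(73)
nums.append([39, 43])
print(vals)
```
[[5, 2], [6, 6, 2, 73]]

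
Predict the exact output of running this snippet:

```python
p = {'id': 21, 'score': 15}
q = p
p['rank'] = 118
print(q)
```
{'id': 21, 'score': 15, 'rank': 118}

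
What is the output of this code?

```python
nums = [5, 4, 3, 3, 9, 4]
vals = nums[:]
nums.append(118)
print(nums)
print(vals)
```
[5, 4, 3, 3, 9, 4, 118]
[5, 4, 3, 3, 9, 4]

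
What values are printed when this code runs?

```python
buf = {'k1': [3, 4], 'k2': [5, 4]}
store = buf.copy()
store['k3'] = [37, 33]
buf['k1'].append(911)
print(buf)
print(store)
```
{'k1': [3, 4, 911], 'k2': [5, 4]}
{'k1': [3, 4, 911], 'k2': [5, 4], 'k3': [37, 33]}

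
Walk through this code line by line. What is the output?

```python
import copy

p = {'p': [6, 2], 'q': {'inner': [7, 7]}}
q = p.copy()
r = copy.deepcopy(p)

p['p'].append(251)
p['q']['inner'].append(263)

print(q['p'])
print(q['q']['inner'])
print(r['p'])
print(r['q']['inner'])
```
[6, 2, 251]
[7, 7, 263]
[6, 2]
[7, 7]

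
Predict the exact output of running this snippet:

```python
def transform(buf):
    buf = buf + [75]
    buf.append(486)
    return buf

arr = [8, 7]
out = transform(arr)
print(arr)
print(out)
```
[8, 7]
[8, 7, 75, 486]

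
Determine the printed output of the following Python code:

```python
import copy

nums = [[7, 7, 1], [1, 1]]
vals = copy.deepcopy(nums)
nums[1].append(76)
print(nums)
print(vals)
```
[[7, 7, 1], [1, 1, 76]]
[[7, 7, 1], [1, 1]]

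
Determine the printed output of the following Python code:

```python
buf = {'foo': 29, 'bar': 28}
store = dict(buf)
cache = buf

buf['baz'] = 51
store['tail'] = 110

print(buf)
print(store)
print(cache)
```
{'foo': 29, 'bar': 28, 'baz': 51}
{'foo': 29, 'bar': 28, 'tail': 110}
{'foo': 29, 'bar': 28, 'baz': 51}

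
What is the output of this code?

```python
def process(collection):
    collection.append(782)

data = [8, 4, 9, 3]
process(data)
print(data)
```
[8, 4, 9, 3, 782]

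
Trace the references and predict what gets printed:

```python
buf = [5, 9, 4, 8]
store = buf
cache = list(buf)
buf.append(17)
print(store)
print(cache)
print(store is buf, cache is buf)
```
[5, 9, 4, 8, 17]
[5, 9, 4, 8]
True False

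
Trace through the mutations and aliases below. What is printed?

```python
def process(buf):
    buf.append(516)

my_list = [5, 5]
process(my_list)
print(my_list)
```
[5, 5, 516]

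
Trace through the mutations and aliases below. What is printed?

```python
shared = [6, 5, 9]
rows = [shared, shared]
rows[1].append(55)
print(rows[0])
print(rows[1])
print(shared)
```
[6, 5, 9, 55]
[6, 5, 9, 55]
[6, 5, 9, 55]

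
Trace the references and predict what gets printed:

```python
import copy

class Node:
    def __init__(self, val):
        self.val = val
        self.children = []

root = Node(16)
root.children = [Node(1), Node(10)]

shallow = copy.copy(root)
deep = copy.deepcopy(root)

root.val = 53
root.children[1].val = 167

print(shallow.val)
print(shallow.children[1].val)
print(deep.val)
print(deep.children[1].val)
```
16
167
16
10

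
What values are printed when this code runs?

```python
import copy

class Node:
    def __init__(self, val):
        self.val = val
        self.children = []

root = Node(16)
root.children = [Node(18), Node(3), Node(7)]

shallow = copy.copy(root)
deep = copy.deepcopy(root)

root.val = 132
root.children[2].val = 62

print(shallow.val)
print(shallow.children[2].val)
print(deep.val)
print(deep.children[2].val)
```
16
62
16
7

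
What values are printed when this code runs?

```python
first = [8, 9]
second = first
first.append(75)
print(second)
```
[8, 9, 75]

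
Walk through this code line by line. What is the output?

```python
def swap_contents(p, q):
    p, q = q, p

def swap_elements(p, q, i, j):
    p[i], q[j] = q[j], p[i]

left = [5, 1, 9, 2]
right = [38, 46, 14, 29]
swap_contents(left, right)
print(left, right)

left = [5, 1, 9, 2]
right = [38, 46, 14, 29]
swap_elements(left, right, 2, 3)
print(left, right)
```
[5, 1, 9, 2] [38, 46, 14, 29]
[5, 1, 29, 2] [38, 46, 14, 9]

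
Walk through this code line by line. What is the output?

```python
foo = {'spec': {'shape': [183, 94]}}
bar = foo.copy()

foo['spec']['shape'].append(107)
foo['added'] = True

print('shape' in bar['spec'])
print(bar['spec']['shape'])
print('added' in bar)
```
True
[183, 94, 107]
False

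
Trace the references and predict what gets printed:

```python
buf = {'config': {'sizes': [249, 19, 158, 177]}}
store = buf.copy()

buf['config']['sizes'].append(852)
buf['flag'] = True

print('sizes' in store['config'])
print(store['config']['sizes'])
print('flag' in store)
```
True
[249, 19, 158, 177, 852]
False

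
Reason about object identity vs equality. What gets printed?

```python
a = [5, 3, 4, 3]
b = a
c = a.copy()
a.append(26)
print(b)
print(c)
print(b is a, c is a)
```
[5, 3, 4, 3, 26]
[5, 3, 4, 3]
True False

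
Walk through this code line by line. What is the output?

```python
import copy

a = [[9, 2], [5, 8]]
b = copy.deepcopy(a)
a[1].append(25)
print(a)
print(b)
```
[[9, 2], [5, 8, 25]]
[[9, 2], [5, 8]]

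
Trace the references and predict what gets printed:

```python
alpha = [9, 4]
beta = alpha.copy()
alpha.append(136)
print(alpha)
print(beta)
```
[9, 4, 136]
[9, 4]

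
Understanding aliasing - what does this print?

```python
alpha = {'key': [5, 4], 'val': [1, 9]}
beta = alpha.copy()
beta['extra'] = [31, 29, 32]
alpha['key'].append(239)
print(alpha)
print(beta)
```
{'key': [5, 4, 239], 'val': [1, 9]}
{'key': [5, 4, 239], 'val': [1, 9], 'extra': [31, 29, 32]}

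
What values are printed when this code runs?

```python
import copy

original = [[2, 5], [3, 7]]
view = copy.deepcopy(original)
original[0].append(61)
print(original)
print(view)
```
[[2, 5, 61], [3, 7]]
[[2, 5], [3, 7]]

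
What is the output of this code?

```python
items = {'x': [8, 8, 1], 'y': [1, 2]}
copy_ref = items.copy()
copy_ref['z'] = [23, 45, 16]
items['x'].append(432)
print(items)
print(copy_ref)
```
{'x': [8, 8, 1, 432], 'y': [1, 2]}
{'x': [8, 8, 1, 432], 'y': [1, 2], 'z': [23, 45, 16]}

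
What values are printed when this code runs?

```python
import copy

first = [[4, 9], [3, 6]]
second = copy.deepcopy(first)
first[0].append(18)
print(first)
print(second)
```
[[4, 9, 18], [3, 6]]
[[4, 9], [3, 6]]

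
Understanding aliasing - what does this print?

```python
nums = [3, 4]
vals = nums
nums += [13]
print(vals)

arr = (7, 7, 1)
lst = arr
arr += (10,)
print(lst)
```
[3, 4, 13]
(7, 7, 1)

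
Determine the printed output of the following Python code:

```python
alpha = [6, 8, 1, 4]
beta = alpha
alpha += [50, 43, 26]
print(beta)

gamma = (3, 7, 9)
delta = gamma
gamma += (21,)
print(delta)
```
[6, 8, 1, 4, 50, 43, 26]
(3, 7, 9)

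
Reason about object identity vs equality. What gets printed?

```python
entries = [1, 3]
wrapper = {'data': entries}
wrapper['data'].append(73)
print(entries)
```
[1, 3, 73]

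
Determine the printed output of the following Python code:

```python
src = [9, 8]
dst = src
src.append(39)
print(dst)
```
[9, 8, 39]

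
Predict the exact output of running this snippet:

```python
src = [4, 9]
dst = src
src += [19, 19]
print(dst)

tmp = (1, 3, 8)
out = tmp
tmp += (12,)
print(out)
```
[4, 9, 19, 19]
(1, 3, 8)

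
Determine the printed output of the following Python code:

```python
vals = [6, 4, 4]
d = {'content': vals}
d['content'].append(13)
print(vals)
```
[6, 4, 4, 13]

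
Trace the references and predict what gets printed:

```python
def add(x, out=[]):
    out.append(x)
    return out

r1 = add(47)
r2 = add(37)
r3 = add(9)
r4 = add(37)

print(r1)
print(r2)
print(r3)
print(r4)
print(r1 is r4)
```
[47, 37, 9, 37]
[47, 37, 9, 37]
[47, 37, 9, 37]
[47, 37, 9, 37]
True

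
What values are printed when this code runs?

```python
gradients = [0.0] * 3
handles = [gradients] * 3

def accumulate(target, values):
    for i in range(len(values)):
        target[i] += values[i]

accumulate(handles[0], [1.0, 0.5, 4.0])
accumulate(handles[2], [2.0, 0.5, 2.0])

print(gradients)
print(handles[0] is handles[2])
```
[3.0, 1.0, 6.0]
True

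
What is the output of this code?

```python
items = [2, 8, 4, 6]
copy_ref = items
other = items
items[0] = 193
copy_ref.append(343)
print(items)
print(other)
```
[193, 8, 4, 6, 343]
[193, 8, 4, 6, 343]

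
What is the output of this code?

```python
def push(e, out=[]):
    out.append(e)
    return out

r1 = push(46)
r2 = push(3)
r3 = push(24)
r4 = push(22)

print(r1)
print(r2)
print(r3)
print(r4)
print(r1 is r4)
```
[46, 3, 24, 22]
[46, 3, 24, 22]
[46, 3, 24, 22]
[46, 3, 24, 22]
True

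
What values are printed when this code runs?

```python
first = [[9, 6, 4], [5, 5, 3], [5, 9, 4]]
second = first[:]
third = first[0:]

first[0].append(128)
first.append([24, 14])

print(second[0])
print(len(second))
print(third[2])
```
[9, 6, 4, 128]
3
[5, 9, 4]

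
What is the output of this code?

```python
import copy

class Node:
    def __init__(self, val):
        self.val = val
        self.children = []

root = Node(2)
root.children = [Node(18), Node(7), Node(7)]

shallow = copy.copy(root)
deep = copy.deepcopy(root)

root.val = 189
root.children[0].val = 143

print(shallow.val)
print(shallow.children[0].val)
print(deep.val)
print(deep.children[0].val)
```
2
143
2
18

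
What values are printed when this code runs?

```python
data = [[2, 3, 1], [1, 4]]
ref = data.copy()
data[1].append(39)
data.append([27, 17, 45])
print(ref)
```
[[2, 3, 1], [1, 4, 39]]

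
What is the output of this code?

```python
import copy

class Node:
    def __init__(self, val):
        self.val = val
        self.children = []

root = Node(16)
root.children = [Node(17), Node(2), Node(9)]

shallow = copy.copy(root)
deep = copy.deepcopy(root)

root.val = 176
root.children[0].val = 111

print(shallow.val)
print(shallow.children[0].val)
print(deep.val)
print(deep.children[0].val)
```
16
111
16
17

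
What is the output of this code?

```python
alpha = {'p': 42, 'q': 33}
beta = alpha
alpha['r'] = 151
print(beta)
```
{'p': 42, 'q': 33, 'r': 151}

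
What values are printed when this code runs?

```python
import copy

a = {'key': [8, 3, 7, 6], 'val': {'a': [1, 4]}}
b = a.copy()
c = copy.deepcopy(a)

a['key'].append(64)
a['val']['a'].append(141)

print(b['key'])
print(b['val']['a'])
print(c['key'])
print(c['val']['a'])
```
[8, 3, 7, 6, 64]
[1, 4, 141]
[8, 3, 7, 6]
[1, 4]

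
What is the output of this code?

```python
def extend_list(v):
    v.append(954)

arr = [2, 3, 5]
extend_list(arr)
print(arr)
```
[2, 3, 5, 954]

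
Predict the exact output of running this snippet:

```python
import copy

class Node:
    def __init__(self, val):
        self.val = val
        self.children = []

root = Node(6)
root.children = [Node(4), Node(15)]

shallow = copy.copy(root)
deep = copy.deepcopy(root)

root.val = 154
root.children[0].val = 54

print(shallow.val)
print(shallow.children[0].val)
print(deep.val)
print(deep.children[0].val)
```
6
54
6
4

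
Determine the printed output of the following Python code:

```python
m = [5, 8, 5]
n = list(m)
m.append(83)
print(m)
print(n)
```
[5, 8, 5, 83]
[5, 8, 5]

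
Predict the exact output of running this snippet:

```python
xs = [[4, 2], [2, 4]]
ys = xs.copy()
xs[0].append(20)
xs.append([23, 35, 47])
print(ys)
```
[[4, 2, 20], [2, 4]]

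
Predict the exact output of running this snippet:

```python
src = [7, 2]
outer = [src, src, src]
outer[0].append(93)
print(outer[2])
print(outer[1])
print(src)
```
[7, 2, 93]
[7, 2, 93]
[7, 2, 93]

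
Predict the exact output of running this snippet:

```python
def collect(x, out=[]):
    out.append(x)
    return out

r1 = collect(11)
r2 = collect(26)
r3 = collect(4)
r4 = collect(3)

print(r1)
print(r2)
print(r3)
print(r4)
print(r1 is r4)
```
[11, 26, 4, 3]
[11, 26, 4, 3]
[11, 26, 4, 3]
[11, 26, 4, 3]
True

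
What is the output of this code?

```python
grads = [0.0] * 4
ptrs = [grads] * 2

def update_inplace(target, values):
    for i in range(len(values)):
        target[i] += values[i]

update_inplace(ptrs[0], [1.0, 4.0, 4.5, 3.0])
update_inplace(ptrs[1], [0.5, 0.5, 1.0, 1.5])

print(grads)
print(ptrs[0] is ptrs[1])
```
[1.5, 4.5, 5.5, 4.5]
True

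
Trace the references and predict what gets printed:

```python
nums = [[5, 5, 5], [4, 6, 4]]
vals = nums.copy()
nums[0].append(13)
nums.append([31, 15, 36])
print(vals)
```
[[5, 5, 5, 13], [4, 6, 4]]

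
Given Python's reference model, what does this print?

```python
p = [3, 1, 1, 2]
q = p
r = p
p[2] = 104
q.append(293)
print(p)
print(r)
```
[3, 1, 104, 2, 293]
[3, 1, 104, 2, 293]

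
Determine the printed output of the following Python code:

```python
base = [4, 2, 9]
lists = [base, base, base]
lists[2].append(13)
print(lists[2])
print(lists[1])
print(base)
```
[4, 2, 9, 13]
[4, 2, 9, 13]
[4, 2, 9, 13]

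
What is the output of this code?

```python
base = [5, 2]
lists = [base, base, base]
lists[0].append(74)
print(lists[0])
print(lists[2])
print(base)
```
[5, 2, 74]
[5, 2, 74]
[5, 2, 74]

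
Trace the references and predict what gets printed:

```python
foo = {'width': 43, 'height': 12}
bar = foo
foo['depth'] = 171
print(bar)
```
{'width': 43, 'height': 12, 'depth': 171}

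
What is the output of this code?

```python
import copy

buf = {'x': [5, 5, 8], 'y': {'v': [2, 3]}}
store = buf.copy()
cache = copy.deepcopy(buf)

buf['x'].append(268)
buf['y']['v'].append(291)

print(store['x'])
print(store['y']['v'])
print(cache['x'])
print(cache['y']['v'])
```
[5, 5, 8, 268]
[2, 3, 291]
[5, 5, 8]
[2, 3]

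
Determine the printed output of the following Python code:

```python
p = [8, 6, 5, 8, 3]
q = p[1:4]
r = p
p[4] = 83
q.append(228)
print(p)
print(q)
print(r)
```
[8, 6, 5, 8, 83]
[6, 5, 8, 228]
[8, 6, 5, 8, 83]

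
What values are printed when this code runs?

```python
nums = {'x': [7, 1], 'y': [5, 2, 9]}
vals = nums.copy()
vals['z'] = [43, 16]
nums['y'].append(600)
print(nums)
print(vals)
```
{'x': [7, 1], 'y': [5, 2, 9, 600]}
{'x': [7, 1], 'y': [5, 2, 9, 600], 'z': [43, 16]}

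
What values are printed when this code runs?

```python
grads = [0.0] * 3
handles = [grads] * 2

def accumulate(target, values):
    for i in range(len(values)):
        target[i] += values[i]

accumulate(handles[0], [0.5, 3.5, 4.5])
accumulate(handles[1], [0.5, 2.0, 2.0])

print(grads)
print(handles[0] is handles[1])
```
[1.0, 5.5, 6.5]
True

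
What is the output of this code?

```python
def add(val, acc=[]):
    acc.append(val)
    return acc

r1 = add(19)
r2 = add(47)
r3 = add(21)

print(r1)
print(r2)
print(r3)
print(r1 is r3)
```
[19, 47, 21]
[19, 47, 21]
[19, 47, 21]
True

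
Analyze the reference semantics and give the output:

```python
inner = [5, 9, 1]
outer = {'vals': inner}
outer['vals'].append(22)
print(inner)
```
[5, 9, 1, 22]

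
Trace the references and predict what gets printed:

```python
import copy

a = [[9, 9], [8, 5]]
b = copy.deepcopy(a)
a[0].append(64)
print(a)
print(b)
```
[[9, 9, 64], [8, 5]]
[[9, 9], [8, 5]]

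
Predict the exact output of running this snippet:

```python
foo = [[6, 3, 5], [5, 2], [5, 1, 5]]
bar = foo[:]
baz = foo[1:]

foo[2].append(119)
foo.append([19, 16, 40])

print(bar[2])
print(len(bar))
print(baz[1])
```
[5, 1, 5, 119]
3
[5, 1, 5, 119]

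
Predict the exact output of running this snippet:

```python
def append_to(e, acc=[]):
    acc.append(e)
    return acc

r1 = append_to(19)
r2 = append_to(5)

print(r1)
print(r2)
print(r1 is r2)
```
[19, 5]
[19, 5]
True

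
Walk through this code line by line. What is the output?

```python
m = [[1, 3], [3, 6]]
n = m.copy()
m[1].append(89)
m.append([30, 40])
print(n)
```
[[1, 3], [3, 6, 89]]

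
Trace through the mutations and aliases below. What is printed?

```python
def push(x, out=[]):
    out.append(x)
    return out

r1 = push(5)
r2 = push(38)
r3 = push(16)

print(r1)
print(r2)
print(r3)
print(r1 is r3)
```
[5, 38, 16]
[5, 38, 16]
[5, 38, 16]
True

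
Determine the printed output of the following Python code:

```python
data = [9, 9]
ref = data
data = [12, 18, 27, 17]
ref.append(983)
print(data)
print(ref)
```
[12, 18, 27, 17]
[9, 9, 983]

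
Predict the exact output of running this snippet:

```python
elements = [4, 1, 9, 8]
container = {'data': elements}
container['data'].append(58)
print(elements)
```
[4, 1, 9, 8, 58]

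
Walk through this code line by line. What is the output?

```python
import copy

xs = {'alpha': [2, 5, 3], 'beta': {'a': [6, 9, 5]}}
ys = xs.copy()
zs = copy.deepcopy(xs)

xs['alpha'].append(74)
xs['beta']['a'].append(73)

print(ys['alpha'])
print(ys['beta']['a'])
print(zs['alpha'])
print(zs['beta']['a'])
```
[2, 5, 3, 74]
[6, 9, 5, 73]
[2, 5, 3]
[6, 9, 5]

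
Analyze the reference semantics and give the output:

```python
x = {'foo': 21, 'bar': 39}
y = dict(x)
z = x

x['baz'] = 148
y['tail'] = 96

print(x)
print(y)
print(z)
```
{'foo': 21, 'bar': 39, 'baz': 148}
{'foo': 21, 'bar': 39, 'tail': 96}
{'foo': 21, 'bar': 39, 'baz': 148}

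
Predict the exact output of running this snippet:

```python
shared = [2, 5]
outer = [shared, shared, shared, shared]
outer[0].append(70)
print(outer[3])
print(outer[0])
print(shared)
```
[2, 5, 70]
[2, 5, 70]
[2, 5, 70]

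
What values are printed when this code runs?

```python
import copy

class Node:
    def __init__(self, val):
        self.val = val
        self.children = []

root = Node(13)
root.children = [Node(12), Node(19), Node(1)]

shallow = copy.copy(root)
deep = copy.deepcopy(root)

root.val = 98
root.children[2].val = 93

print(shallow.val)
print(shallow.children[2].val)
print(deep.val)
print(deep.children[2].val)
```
13
93
13
1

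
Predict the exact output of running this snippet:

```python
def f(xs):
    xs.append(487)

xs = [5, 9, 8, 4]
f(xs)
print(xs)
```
[5, 9, 8, 4, 487]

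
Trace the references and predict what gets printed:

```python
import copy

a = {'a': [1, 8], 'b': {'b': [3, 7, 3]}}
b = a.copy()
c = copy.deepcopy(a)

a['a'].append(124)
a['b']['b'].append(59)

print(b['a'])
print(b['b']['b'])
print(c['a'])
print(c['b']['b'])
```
[1, 8, 124]
[3, 7, 3, 59]
[1, 8]
[3, 7, 3]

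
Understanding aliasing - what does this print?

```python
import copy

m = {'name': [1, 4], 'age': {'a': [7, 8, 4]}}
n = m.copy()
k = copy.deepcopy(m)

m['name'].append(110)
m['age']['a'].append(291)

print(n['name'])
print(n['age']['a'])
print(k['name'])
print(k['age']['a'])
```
[1, 4, 110]
[7, 8, 4, 291]
[1, 4]
[7, 8, 4]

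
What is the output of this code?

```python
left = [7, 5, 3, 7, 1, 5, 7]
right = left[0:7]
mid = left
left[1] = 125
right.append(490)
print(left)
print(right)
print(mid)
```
[7, 125, 3, 7, 1, 5, 7]
[7, 5, 3, 7, 1, 5, 7, 490]
[7, 125, 3, 7, 1, 5, 7]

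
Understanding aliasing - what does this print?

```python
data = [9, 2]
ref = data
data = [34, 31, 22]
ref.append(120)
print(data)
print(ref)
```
[34, 31, 22]
[9, 2, 120]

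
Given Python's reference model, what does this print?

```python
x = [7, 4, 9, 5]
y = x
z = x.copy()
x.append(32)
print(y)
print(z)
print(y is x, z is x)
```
[7, 4, 9, 5, 32]
[7, 4, 9, 5]
True False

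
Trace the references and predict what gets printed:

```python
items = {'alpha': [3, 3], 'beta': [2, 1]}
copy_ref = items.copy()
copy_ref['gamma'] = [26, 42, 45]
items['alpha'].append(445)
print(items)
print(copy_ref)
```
{'alpha': [3, 3, 445], 'beta': [2, 1]}
{'alpha': [3, 3, 445], 'beta': [2, 1], 'gamma': [26, 42, 45]}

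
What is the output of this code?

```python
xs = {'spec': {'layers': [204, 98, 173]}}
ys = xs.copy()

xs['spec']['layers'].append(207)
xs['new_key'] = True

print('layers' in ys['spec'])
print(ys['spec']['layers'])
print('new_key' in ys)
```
True
[204, 98, 173, 207]
False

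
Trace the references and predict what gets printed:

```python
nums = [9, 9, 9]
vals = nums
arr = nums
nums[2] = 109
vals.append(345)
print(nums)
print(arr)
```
[9, 9, 109, 345]
[9, 9, 109, 345]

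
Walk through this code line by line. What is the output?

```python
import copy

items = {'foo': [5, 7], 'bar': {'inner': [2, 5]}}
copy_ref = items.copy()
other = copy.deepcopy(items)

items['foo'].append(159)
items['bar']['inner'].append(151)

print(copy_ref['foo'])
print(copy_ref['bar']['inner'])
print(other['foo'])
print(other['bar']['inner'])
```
[5, 7, 159]
[2, 5, 151]
[5, 7]
[2, 5]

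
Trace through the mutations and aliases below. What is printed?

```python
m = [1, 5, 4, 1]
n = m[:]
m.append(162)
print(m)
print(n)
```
[1, 5, 4, 1, 162]
[1, 5, 4, 1]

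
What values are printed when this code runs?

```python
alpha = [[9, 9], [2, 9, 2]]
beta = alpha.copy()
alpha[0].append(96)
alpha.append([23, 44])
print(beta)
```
[[9, 9, 96], [2, 9, 2]]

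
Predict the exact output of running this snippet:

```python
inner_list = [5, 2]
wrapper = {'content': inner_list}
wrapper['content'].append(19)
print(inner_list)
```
[5, 2, 19]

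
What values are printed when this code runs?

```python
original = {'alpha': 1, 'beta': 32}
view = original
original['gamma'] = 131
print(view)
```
{'alpha': 1, 'beta': 32, 'gamma': 131}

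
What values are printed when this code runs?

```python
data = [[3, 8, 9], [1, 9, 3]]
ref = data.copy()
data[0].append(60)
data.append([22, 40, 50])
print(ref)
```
[[3, 8, 9, 60], [1, 9, 3]]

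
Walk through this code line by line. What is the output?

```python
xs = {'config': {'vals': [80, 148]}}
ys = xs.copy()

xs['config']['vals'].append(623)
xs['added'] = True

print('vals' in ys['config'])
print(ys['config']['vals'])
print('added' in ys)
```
True
[80, 148, 623]
False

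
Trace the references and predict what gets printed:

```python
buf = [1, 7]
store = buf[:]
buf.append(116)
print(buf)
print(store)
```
[1, 7, 116]
[1, 7]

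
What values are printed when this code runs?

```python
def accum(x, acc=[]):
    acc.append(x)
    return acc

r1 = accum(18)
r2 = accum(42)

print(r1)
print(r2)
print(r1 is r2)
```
[18, 42]
[18, 42]
True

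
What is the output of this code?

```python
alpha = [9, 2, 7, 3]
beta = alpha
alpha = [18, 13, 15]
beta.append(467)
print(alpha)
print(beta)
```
[18, 13, 15]
[9, 2, 7, 3, 467]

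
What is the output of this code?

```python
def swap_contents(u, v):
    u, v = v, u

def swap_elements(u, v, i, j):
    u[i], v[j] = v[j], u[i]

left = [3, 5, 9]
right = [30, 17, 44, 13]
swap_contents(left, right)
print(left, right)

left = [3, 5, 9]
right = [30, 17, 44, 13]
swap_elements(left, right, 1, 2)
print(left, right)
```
[3, 5, 9] [30, 17, 44, 13]
[3, 44, 9] [30, 17, 5, 13]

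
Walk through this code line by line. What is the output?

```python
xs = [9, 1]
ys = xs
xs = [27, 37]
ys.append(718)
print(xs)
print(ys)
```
[27, 37]
[9, 1, 718]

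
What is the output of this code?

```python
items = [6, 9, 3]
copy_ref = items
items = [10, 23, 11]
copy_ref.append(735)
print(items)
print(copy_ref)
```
[10, 23, 11]
[6, 9, 3, 735]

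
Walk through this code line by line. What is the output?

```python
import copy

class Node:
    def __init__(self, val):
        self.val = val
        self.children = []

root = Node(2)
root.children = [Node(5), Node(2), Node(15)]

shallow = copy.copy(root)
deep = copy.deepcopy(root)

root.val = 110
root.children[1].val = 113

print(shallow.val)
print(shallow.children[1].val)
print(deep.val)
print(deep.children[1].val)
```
2
113
2
2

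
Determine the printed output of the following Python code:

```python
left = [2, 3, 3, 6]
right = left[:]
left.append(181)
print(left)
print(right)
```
[2, 3, 3, 6, 181]
[2, 3, 3, 6]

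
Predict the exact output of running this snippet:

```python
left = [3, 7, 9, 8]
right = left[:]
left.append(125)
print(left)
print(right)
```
[3, 7, 9, 8, 125]
[3, 7, 9, 8]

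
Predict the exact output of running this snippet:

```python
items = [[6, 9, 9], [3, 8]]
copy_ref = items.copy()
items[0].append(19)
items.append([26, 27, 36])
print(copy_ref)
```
[[6, 9, 9, 19], [3, 8]]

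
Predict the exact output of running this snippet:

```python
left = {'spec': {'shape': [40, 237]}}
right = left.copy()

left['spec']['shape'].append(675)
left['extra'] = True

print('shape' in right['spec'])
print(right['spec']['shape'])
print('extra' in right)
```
True
[40, 237, 675]
False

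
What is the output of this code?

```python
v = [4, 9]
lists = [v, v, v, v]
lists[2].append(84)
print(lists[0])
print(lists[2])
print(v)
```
[4, 9, 84]
[4, 9, 84]
[4, 9, 84]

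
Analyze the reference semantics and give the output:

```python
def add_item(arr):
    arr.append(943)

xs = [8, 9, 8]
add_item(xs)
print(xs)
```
[8, 9, 8, 943]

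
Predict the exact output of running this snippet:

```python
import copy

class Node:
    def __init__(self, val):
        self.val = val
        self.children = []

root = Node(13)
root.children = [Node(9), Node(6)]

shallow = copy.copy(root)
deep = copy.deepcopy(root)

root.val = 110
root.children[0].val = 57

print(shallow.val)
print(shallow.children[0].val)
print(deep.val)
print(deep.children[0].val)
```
13
57
13
9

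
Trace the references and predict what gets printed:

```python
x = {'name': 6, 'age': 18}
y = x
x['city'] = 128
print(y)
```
{'name': 6, 'age': 18, 'city': 128}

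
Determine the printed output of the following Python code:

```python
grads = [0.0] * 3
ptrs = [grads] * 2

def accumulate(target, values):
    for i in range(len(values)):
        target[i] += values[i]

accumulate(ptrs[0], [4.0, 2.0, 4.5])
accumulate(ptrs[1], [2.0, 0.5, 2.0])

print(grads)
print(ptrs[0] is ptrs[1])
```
[6.0, 2.5, 6.5]
True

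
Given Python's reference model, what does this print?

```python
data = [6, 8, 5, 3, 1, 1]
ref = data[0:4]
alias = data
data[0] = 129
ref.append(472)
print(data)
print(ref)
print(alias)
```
[129, 8, 5, 3, 1, 1]
[6, 8, 5, 3, 472]
[129, 8, 5, 3, 1, 1]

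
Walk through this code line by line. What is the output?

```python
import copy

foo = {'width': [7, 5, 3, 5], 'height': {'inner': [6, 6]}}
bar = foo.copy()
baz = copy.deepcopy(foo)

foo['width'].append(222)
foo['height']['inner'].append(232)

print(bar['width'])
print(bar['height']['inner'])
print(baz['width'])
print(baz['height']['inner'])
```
[7, 5, 3, 5, 222]
[6, 6, 232]
[7, 5, 3, 5]
[6, 6]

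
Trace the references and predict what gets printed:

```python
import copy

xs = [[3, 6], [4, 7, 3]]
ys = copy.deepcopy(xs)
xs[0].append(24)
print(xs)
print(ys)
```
[[3, 6, 24], [4, 7, 3]]
[[3, 6], [4, 7, 3]]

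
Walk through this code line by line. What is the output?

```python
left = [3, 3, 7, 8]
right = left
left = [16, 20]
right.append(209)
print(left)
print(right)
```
[16, 20]
[3, 3, 7, 8, 209]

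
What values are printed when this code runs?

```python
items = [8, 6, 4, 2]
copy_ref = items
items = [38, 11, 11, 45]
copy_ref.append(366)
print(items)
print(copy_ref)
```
[38, 11, 11, 45]
[8, 6, 4, 2, 366]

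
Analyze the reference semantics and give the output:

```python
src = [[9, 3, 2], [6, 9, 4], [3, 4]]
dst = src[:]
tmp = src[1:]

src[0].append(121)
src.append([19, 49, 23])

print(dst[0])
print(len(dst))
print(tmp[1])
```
[9, 3, 2, 121]
3
[3, 4]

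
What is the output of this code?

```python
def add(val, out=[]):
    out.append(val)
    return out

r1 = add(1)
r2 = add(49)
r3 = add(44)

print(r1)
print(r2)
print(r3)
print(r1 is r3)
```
[1, 49, 44]
[1, 49, 44]
[1, 49, 44]
True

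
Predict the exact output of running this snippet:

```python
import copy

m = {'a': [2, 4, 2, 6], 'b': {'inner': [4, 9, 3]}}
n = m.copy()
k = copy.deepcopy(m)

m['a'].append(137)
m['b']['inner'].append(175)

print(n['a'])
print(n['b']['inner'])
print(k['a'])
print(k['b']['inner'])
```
[2, 4, 2, 6, 137]
[4, 9, 3, 175]
[2, 4, 2, 6]
[4, 9, 3]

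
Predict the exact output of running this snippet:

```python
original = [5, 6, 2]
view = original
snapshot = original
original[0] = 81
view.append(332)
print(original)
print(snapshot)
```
[81, 6, 2, 332]
[81, 6, 2, 332]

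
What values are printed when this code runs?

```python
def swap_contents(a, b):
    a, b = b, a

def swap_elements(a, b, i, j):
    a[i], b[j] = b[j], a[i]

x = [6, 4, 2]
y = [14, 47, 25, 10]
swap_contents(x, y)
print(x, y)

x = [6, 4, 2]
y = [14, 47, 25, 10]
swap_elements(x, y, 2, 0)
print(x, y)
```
[6, 4, 2] [14, 47, 25, 10]
[6, 4, 14] [2, 47, 25, 10]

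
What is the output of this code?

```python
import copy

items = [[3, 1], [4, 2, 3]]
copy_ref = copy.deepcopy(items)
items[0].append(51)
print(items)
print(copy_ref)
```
[[3, 1, 51], [4, 2, 3]]
[[3, 1], [4, 2, 3]]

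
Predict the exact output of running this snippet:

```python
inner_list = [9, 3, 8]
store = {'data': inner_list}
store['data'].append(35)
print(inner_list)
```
[9, 3, 8, 35]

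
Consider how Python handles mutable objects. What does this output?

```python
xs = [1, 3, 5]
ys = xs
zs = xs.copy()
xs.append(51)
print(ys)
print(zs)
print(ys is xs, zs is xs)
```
[1, 3, 5, 51]
[1, 3, 5]
True False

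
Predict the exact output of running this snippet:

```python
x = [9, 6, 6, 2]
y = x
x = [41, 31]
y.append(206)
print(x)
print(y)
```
[41, 31]
[9, 6, 6, 2, 206]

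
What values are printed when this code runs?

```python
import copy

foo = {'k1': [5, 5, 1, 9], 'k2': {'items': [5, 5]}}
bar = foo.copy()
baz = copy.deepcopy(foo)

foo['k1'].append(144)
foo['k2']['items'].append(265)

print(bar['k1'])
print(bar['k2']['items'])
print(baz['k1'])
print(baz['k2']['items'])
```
[5, 5, 1, 9, 144]
[5, 5, 265]
[5, 5, 1, 9]
[5, 5]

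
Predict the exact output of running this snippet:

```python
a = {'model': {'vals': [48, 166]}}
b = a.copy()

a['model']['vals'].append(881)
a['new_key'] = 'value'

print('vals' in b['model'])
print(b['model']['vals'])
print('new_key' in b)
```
True
[48, 166, 881]
False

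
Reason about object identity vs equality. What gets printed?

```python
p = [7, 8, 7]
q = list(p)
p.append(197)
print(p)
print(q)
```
[7, 8, 7, 197]
[7, 8, 7]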